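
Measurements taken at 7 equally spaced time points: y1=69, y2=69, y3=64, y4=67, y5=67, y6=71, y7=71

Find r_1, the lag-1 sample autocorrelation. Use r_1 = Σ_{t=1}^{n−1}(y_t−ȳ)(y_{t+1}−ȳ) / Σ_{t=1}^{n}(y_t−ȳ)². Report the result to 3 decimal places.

Mean ȳ = (69 + 69 + 64 + 67 + 67 + 71 + 71)/7 = 68.2857
Deviations from mean: 0.7143, 0.7143, -4.2857, -1.2857, -1.2857, 2.7143, 2.7143
Σ(y_t−ȳ)(y_{t+1}−ȳ) = (0.5102) + (-3.0612) + (5.5102) + (1.6531) + (-3.4898) + (7.3673) = 8.4898
Denominator Σ(y_t−ȳ)² = 37.4286
r_1 = 8.4898 / 37.4286 = 0.227

0.227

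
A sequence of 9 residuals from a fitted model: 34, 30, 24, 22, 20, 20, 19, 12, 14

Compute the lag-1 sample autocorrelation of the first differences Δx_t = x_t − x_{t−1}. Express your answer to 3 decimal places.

First differences Δx: -4, -6, -2, -2, 0, -1, -7, 2
Mean of differences = -2.5000
Numerator Σ(Δx_t−Δx̄)(Δx_{t+1}−Δx̄) = -18.2500
Denominator Σ(Δx_t−Δx̄)² = 64.0000
r_1(Δx) = -18.2500 / 64.0000 = -0.285

-0.285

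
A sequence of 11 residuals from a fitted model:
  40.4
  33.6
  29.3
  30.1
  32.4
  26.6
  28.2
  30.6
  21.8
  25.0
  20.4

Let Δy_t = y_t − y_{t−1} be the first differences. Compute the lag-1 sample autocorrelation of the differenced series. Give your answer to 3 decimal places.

-0.421

First differences Δy: -6.8, -4.3, 0.8, 2.3, -5.8, 1.6, 2.4, -8.8, 3.2, -4.6
Mean of differences = -2.0000
Numerator Σ(Δy_t−Δȳ)(Δy_{t+1}−Δȳ) = -76.3400
Denominator Σ(Δy_t−Δȳ)² = 181.4600
r_1(Δy) = -76.3400 / 181.4600 = -0.421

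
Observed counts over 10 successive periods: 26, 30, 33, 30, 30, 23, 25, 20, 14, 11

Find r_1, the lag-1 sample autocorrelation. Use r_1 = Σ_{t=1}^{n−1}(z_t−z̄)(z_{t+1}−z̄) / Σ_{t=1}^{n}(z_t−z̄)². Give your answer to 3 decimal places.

0.651

Mean z̄ = (26 + 30 + 33 + 30 + 30 + 23 + 25 + 20 + 14 + 11)/10 = 24.2000
Numerator Σ_{t=1}^{9}(z_t−z̄)(z_{t+1}−z̄) = 312.3600
Denominator Σ(z_t−z̄)² = 479.6000
r_1 = 312.3600 / 479.6000 = 0.651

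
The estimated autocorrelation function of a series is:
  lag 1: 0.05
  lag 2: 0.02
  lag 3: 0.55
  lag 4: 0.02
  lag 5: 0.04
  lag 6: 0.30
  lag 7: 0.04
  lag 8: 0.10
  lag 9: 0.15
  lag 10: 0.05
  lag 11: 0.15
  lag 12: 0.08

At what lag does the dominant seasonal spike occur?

3

The largest autocorrelation is r_3 = 0.55, with a weaker echo at lag 6 (0.30); the remaining lags stay at or below 0.15.
The dominant spike at lag 3 indicates a seasonal period of 3.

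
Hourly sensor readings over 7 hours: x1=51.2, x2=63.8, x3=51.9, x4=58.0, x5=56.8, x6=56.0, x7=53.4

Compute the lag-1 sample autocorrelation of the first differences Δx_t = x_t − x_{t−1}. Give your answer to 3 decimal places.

First differences Δx: 12.6, -11.9, 6.1, -1.2, -0.8, -2.6
Mean of differences = 0.3667
Numerator Σ(Δx_t−Δx̄)(Δx_{t+1}−Δx̄) = -224.0844
Denominator Σ(Δx_t−Δx̄)² = 345.6133
r_1(Δx) = -224.0844 / 345.6133 = -0.648

-0.648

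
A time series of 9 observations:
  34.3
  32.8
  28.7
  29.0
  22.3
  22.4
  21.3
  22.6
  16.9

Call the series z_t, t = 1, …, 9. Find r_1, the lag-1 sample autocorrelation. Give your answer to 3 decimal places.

Mean z̄ = (34.3 + 32.8 + 28.7 + 29.0 + 22.3 + 22.4 + 21.3 + 22.6 + 16.9)/9 = 25.5889
Numerator Σ_{t=1}^{8}(z_t−z̄)(z_{t+1}−z̄) = 147.5988
Denominator Σ(z_t−z̄)² = 273.0089
r_1 = 147.5988 / 273.0089 = 0.541

0.541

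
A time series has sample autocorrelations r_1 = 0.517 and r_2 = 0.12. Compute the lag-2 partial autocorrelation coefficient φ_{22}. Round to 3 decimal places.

-0.201

φ_{22} = (r_2 − r_1²) / (1 − r_1²)
r_1² = (0.517)² = 0.267289
Numerator = 0.12 − 0.2673 = -0.1473; denominator = 1 − 0.2673 = 0.7327
φ_{22} = -0.1473 / 0.7327 = -0.201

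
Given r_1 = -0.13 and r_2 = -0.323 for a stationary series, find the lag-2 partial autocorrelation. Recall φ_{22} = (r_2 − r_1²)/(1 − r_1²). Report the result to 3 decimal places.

-0.346

φ_{22} = (r_2 − r_1²) / (1 − r_1²)
r_1² = (-0.13)² = 0.0169
Numerator = -0.323 − 0.0169 = -0.3399; denominator = 1 − 0.0169 = 0.9831
φ_{22} = -0.3399 / 0.9831 = -0.346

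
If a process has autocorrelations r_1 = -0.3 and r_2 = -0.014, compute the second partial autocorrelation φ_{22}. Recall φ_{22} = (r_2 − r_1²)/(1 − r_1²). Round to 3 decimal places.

-0.114

φ_{22} = (r_2 − r_1²) / (1 − r_1²)
r_1² = (-0.3)² = 0.09
Numerator = -0.014 − 0.0900 = -0.1040; denominator = 1 − 0.0900 = 0.9100
φ_{22} = -0.1040 / 0.9100 = -0.114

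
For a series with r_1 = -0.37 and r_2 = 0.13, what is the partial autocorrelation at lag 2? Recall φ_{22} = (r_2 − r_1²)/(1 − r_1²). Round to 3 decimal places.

φ_{22} = (r_2 − r_1²) / (1 − r_1²)
r_1² = (-0.37)² = 0.1369
Numerator = 0.13 − 0.1369 = -0.0069; denominator = 1 − 0.1369 = 0.8631
φ_{22} = -0.0069 / 0.8631 = -0.008

-0.008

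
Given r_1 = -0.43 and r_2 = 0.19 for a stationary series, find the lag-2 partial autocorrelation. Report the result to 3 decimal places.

0.006

φ_{22} = (r_2 − r_1²) / (1 − r_1²)
r_1² = (-0.43)² = 0.1849
Numerator = 0.19 − 0.1849 = 0.0051; denominator = 1 − 0.1849 = 0.8151
φ_{22} = 0.0051 / 0.8151 = 0.006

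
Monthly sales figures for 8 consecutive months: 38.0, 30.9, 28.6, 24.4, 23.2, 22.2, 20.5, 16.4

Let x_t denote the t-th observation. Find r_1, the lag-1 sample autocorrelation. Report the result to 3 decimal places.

Mean x̄ = (38.0 + 30.9 + 28.6 + 24.4 + 23.2 + 22.2 + 20.5 + 16.4)/8 = 25.5250
Σ(x_t−x̄)(x_{t+1}−x̄) = (67.0531) + (16.5281) + (-3.4594) + (2.6156) + (7.7306) + (16.7081) + (45.8531) = 153.0294
Denominator Σ(x_t−x̄)² = 320.2150
r_1 = 153.0294 / 320.2150 = 0.478

0.478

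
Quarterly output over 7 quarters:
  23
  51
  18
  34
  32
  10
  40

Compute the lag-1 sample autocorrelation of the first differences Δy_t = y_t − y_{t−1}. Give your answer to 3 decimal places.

-0.574

First differences Δy: 28, -33, 16, -2, -22, 30
Mean of differences = 2.8333
Numerator Σ(Δy_t−Δȳ)(Δy_{t+1}−Δȳ) = -1991.8611
Denominator Σ(Δy_t−Δȳ)² = 3468.8333
r_1(Δy) = -1991.8611 / 3468.8333 = -0.574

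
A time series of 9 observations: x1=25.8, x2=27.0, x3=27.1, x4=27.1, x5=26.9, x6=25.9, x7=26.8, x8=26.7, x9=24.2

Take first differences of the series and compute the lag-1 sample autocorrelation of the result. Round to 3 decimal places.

-0.056

First differences Δx: 1.2, 0.1, 0.0, -0.2, -1.0, 0.9, -0.1, -2.5
Mean of differences = -0.2000
Numerator Σ(Δx_t−Δx̄)(Δx_{t+1}−Δx̄) = -0.5200
Denominator Σ(Δx_t−Δx̄)² = 9.2400
r_1(Δx) = -0.5200 / 9.2400 = -0.056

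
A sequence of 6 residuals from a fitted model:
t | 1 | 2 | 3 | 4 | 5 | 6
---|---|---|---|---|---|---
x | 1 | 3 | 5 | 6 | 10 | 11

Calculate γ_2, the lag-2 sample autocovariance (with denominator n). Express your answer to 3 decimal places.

0.167

Mean x̄ = (1 + 3 + 5 + 6 + 10 + 11)/6 = 6.0000
Deviations: -5.0000, -3.0000, -1.0000, 0.0000, 4.0000, 5.0000
Σ_{t=1}^{4}(x_t−x̄)(x_{t+2}−x̄) = 1.0000
γ_2 = 1.0000 / 6 = 0.167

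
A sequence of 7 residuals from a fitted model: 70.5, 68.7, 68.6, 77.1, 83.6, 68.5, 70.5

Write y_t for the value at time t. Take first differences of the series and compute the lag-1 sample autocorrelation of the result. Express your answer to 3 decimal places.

-0.211

First differences Δy: -1.8, -0.1, 8.5, 6.5, -15.1, 2.0
Mean of differences = 0.0000
Numerator Σ(Δy_t−Δȳ)(Δy_{t+1}−Δȳ) = -73.7700
Denominator Σ(Δy_t−Δȳ)² = 349.7600
r_1(Δy) = -73.7700 / 349.7600 = -0.211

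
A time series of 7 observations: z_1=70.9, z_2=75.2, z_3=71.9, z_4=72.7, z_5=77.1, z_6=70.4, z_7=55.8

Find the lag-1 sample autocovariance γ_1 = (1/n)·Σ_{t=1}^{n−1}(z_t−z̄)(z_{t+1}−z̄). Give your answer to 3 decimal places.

Mean z̄ = (70.9 + 75.2 + 71.9 + 72.7 + 77.1 + 70.4 + 55.8)/7 = 70.5714
Σ_{t=1}^{6}(z_t−z̄)(z_{t+1}−z̄) = 25.8078
γ_1 = 25.8078 / 7 = 3.687

3.687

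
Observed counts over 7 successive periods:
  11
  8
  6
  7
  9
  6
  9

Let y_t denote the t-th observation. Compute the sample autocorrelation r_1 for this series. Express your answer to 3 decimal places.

Mean ȳ = (11 + 8 + 6 + 7 + 9 + 6 + 9)/7 = 8.0000
Deviations from mean: 3.0000, 0.0000, -2.0000, -1.0000, 1.0000, -2.0000, 1.0000
Σ(y_t−ȳ)(y_{t+1}−ȳ) = (0.0000) + (0.0000) + (2.0000) + (-1.0000) + (-2.0000) + (-2.0000) = -3.0000
Denominator Σ(y_t−ȳ)² = 20.0000
r_1 = -3.0000 / 20.0000 = -0.150

-0.150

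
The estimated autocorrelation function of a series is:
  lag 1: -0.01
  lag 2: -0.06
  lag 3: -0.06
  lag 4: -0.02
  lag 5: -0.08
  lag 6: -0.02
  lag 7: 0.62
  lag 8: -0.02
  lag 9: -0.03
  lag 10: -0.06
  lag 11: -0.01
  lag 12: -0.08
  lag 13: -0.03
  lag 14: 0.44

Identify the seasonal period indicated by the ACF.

7

The largest autocorrelation is r_7 = 0.62, with a weaker echo at lag 14 (0.44); the remaining lags stay at or below -0.01.
The dominant spike at lag 7 indicates a seasonal period of 7.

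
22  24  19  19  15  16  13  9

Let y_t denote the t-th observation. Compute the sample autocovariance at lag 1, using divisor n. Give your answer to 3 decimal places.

Mean ȳ = (22 + 24 + 19 + 19 + 15 + 16 + 13 + 9)/8 = 17.1250
Deviations: 4.8750, 6.8750, 1.8750, 1.8750, -2.1250, -1.1250, -4.1250, -8.1250
Σ_{t=1}^{7}(y_t−ȳ)(y_{t+1}−ȳ) = 86.4844
γ_1 = 86.4844 / 8 = 10.811

10.811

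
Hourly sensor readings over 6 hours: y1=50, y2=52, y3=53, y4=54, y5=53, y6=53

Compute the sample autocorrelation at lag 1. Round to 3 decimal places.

0.289

Mean ȳ = (50 + 52 + 53 + 54 + 53 + 53)/6 = 52.5000
Deviations from mean: -2.5000, -0.5000, 0.5000, 1.5000, 0.5000, 0.5000
Σ(y_t−ȳ)(y_{t+1}−ȳ) = (1.2500) + (-0.2500) + (0.7500) + (0.7500) + (0.2500) = 2.7500
Denominator Σ(y_t−ȳ)² = 9.5000
r_1 = 2.7500 / 9.5000 = 0.289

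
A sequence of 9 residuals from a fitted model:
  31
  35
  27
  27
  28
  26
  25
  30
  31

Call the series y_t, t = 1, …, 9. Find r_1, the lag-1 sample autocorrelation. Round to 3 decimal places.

0.234

Mean ȳ = (31 + 35 + 27 + 27 + 28 + 26 + 25 + 30 + 31)/9 = 28.8889
Numerator Σ_{t=1}^{8}(y_t−ȳ)(y_{t+1}−ȳ) = 18.4321
Denominator Σ(y_t−ȳ)² = 78.8889
r_1 = 18.4321 / 78.8889 = 0.234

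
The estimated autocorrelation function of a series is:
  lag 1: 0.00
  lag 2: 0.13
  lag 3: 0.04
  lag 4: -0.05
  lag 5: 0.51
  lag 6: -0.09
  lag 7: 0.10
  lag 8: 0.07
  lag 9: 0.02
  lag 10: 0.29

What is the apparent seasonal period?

5

The largest autocorrelation is r_5 = 0.51, with a weaker echo at lag 10 (0.29); the remaining lags stay at or below 0.13.
The dominant spike at lag 5 indicates a seasonal period of 5.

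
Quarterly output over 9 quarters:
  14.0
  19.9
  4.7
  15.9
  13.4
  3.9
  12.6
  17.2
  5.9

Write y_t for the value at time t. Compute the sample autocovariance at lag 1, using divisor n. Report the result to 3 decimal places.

-12.165

Mean ȳ = (14.0 + 19.9 + 4.7 + 15.9 + 13.4 + 3.9 + 12.6 + 17.2 + 5.9)/9 = 11.9444
Σ_{t=1}^{8}(y_t−ȳ)(y_{t+1}−ȳ) = -109.4831
γ_1 = -109.4831 / 9 = -12.165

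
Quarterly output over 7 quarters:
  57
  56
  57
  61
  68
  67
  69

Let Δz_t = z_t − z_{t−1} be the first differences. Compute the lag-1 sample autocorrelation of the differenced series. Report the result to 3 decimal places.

-0.083

First differences Δz: -1, 1, 4, 7, -1, 2
Mean of differences = 2.0000
Numerator Σ(Δz_t−Δz̄)(Δz_{t+1}−Δz̄) = -4.0000
Denominator Σ(Δz_t−Δz̄)² = 48.0000
r_1(Δz) = -4.0000 / 48.0000 = -0.083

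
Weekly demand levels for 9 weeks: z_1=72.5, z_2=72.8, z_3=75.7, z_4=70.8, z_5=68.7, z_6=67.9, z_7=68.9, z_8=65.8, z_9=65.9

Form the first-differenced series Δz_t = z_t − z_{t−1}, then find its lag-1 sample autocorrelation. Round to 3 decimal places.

First differences Δz: 0.3, 2.9, -4.9, -2.1, -0.8, 1.0, -3.1, 0.1
Mean of differences = -0.8250
Numerator Σ(Δz_t−Δz̄)(Δz_{t+1}−Δz̄) = -12.0356
Denominator Σ(Δz_t−Δz̄)² = 42.7350
r_1(Δz) = -12.0356 / 42.7350 = -0.282

-0.282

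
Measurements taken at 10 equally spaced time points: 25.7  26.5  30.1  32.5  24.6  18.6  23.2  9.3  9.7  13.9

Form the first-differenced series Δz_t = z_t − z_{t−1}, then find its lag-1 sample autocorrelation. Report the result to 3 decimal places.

-0.237

First differences Δz: 0.8, 3.6, 2.4, -7.9, -6.0, 4.6, -13.9, 0.4, 4.2
Mean of differences = -1.3111
Numerator Σ(Δz_t−Δz̄)(Δz_{t+1}−Δz̄) = -79.2057
Denominator Σ(Δz_t−Δz̄)² = 334.4689
r_1(Δz) = -79.2057 / 334.4689 = -0.237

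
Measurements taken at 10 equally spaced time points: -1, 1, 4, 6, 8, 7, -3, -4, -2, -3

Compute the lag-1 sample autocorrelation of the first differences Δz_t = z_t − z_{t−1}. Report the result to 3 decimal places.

0.230

First differences Δz: 2, 3, 2, 2, -1, -10, -1, 2, -1
Mean of differences = -0.2222
Numerator Σ(Δz_t−Δz̄)(Δz_{t+1}−Δz̄) = 29.2840
Denominator Σ(Δz_t−Δz̄)² = 127.5556
r_1(Δz) = 29.2840 / 127.5556 = 0.230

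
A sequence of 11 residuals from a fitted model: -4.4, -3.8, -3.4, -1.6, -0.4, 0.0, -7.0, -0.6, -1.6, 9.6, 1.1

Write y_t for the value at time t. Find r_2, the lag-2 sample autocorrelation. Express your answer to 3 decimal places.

Mean ȳ = (-4.4 − 3.8 − 3.4 − 1.6 − 0.4 + 0.0 − 7.0 − 0.6 − 1.6 + 9.6 + 1.1)/11 = -1.1000
Numerator Σ_{t=1}^{9}(y_t−ȳ)(y_{t+2}−ȳ) = 10.4000
Denominator Σ(y_t−ȳ)² = 180.0600
r_2 = 10.4000 / 180.0600 = 0.058

0.058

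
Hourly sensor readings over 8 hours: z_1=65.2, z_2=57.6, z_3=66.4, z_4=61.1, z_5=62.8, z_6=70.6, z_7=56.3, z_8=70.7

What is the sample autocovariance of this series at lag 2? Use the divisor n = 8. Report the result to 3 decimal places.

Mean z̄ = (65.2 + 57.6 + 66.4 + 61.1 + 62.8 + 70.6 + 56.3 + 70.7)/8 = 63.8375
Deviations: 1.3625, -6.2375, 2.5625, -2.7375, -1.0375, 6.7625, -7.5375, 6.8625
Σ_{t=1}^{6}(z_t−z̄)(z_{t+2}−z̄) = 53.6234
γ_2 = 53.6234 / 8 = 6.703

6.703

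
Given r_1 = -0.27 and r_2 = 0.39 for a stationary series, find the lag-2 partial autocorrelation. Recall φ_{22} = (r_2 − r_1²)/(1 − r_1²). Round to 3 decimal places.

0.342

φ_{22} = (r_2 − r_1²) / (1 − r_1²)
r_1² = (-0.27)² = 0.0729
Numerator = 0.39 − 0.0729 = 0.3171; denominator = 1 − 0.0729 = 0.9271
φ_{22} = 0.3171 / 0.9271 = 0.342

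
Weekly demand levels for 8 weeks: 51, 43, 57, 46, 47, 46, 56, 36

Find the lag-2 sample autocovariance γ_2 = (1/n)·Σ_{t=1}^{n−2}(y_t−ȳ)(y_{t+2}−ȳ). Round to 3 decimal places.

Mean ȳ = (51 + 43 + 57 + 46 + 47 + 46 + 56 + 36)/8 = 47.7500
Deviations: 3.2500, -4.7500, 9.2500, -1.7500, -0.7500, -1.7500, 8.2500, -11.7500
Σ_{t=1}^{6}(y_t−ȳ)(y_{t+2}−ȳ) = 48.8750
γ_2 = 48.8750 / 8 = 6.109

6.109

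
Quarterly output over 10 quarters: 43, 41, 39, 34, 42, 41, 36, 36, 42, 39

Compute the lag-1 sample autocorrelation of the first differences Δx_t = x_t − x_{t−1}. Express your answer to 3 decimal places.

-0.281

First differences Δx: -2, -2, -5, 8, -1, -5, 0, 6, -3
Mean of differences = -0.4444
Numerator Σ(Δx_t−Δx̄)(Δx_{t+1}−Δx̄) = -46.7531
Denominator Σ(Δx_t−Δx̄)² = 166.2222
r_1(Δx) = -46.7531 / 166.2222 = -0.281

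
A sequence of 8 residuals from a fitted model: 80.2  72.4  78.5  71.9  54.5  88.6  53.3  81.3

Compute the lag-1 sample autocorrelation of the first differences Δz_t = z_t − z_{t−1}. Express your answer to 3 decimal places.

-0.758

First differences Δz: -7.8, 6.1, -6.6, -17.4, 34.1, -35.3, 28.0
Mean of differences = 0.1571
Numerator Σ(Δz_t−Δz̄)(Δz_{t+1}−Δz̄) = -2755.4933
Denominator Σ(Δz_t−Δz̄)² = 3637.0971
r_1(Δz) = -2755.4933 / 3637.0971 = -0.758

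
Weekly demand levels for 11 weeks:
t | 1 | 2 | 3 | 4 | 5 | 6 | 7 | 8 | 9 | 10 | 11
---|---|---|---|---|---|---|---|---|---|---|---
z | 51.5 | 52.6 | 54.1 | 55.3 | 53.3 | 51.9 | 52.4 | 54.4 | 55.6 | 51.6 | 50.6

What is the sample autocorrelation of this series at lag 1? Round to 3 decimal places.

0.226

Mean z̄ = (51.5 + 52.6 + 54.1 + 55.3 + 53.3 + 51.9 + 52.4 + 54.4 + 55.6 + 51.6 + 50.6)/11 = 53.0273
Numerator Σ_{t=1}^{10}(z_t−z̄)(z_{t+1}−z̄) = 6.1147
Denominator Σ(z_t−z̄)² = 27.0018
r_1 = 6.1147 / 27.0018 = 0.226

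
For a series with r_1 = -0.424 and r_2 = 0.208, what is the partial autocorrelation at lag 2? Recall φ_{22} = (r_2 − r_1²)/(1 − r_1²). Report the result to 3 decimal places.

0.034

φ_{22} = (r_2 − r_1²) / (1 − r_1²)
r_1² = (-0.424)² = 0.179776
Numerator = 0.208 − 0.1798 = 0.0282; denominator = 1 − 0.1798 = 0.8202
φ_{22} = 0.0282 / 0.8202 = 0.034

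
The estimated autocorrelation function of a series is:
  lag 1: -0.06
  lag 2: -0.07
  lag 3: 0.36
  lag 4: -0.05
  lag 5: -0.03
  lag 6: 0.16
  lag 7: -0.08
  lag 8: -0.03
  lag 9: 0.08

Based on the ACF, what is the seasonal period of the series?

The largest autocorrelation is r_3 = 0.36, with a weaker echo at lag 6 (0.16); the remaining lags stay at or below 0.08.
The dominant spike at lag 3 indicates a seasonal period of 3.

3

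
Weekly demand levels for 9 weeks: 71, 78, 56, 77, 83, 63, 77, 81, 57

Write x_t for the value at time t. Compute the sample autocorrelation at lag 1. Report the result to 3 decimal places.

-0.419

Mean x̄ = (71 + 78 + 56 + 77 + 83 + 63 + 77 + 81 + 57)/9 = 71.4444
Numerator Σ_{t=1}^{8}(x_t−x̄)(x_{t+1}−x̄) = -355.1975
Denominator Σ(x_t−x̄)² = 848.2222
r_1 = -355.1975 / 848.2222 = -0.419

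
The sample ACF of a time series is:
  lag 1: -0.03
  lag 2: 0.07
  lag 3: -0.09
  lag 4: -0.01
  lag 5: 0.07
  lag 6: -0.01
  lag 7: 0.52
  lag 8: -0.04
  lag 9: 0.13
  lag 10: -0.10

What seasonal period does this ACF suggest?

The largest autocorrelation is r_7 = 0.52; the remaining lags stay at or below 0.13.
The dominant spike at lag 7 indicates a seasonal period of 7.

7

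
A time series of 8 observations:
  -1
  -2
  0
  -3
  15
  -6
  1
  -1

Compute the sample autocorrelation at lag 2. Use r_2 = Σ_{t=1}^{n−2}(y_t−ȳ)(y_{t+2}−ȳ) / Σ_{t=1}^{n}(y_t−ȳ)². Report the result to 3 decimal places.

Mean ȳ = (-1 − 2 + 0 − 3 + 15 − 6 + 1 − 1)/8 = 0.3750
Deviations from mean: -1.3750, -2.3750, -0.3750, -3.3750, 14.6250, -6.3750, 0.6250, -1.3750
Numerator Σ_{t=1}^{6}(y_t−ȳ)(y_{t+2}−ȳ) = 42.4688
Denominator Σ(y_t−ȳ)² = 275.8750
r_2 = 42.4688 / 275.8750 = 0.154

0.154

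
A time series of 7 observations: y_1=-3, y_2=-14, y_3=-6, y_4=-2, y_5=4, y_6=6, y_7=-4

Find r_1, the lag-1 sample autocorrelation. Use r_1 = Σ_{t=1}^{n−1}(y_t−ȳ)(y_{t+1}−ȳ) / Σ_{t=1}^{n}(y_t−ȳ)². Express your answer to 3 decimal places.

0.344

Mean ȳ = (-3 − 14 − 6 − 2 + 4 + 6 − 4)/7 = -2.7143
Numerator Σ_{t=1}^{6}(y_t−ȳ)(y_{t+1}−ȳ) = 90.0612
Denominator Σ(y_t−ȳ)² = 261.4286
r_1 = 90.0612 / 261.4286 = 0.344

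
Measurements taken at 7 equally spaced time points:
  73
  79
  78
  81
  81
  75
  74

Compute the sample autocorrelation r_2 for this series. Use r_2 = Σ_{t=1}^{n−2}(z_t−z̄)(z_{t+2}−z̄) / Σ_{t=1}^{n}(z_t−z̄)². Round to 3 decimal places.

-0.225

Mean z̄ = (73 + 79 + 78 + 81 + 81 + 75 + 74)/7 = 77.2857
Deviations from mean: -4.2857, 1.7143, 0.7143, 3.7143, 3.7143, -2.2857, -3.2857
Σ(z_t−z̄)(z_{t+2}−z̄) = (-3.0612) + (6.3673) + (2.6531) + (-8.4898) + (-12.2041) = -14.7347
Denominator Σ(z_t−z̄)² = 65.4286
r_2 = -14.7347 / 65.4286 = -0.225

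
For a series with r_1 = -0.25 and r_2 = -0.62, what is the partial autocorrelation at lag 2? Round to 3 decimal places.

-0.728

φ_{22} = (r_2 − r_1²) / (1 − r_1²)
r_1² = (-0.25)² = 0.0625
Numerator = -0.62 − 0.0625 = -0.6825; denominator = 1 − 0.0625 = 0.9375
φ_{22} = -0.6825 / 0.9375 = -0.728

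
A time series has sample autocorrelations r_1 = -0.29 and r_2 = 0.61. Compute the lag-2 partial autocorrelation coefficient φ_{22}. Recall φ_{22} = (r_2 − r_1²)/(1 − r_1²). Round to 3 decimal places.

φ_{22} = (r_2 − r_1²) / (1 − r_1²)
r_1² = (-0.29)² = 0.0841
Numerator = 0.61 − 0.0841 = 0.5259; denominator = 1 − 0.0841 = 0.9159
φ_{22} = 0.5259 / 0.9159 = 0.574

0.574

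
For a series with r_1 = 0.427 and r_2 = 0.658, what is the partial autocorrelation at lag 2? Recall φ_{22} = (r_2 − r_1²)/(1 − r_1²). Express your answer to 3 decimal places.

0.582

φ_{22} = (r_2 − r_1²) / (1 − r_1²)
r_1² = (0.427)² = 0.182329
Numerator = 0.658 − 0.1823 = 0.4757; denominator = 1 − 0.1823 = 0.8177
φ_{22} = 0.4757 / 0.8177 = 0.582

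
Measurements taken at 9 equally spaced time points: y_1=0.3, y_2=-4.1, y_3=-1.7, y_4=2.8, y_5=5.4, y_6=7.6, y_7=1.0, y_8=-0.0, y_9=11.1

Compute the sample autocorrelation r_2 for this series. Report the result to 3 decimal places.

Mean ȳ = (0.3 − 4.1 − 1.7 + 2.8 + 5.4 + 7.6 + 1.0 − 0.0 + 11.1)/9 = 2.4889
Σ(y_t−ȳ)(y_{t+2}−ȳ) = (9.1690) + (-2.0499) + (-12.1943) + (1.5901) + (-4.3343) + (-12.7210) + (-12.8210) = -33.3614
Denominator Σ(y_t−ȳ)² = 183.0089
r_2 = -33.3614 / 183.0089 = -0.182

-0.182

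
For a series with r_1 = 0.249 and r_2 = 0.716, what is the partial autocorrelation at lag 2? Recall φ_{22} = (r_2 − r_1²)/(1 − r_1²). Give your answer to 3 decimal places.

φ_{22} = (r_2 − r_1²) / (1 − r_1²)
r_1² = (0.249)² = 0.062001
Numerator = 0.716 − 0.0620 = 0.6540; denominator = 1 − 0.0620 = 0.9380
φ_{22} = 0.6540 / 0.9380 = 0.697

0.697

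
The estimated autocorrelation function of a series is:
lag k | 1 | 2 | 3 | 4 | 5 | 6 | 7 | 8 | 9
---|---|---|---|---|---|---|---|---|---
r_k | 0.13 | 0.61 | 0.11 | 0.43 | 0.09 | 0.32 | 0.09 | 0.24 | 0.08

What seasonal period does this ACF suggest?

The largest autocorrelation is r_2 = 0.61, with weaker echoes at lags 4 (0.43), 6 (0.32) and 8 (0.24); the remaining lags stay at or below 0.13.
The dominant spike at lag 2 indicates a seasonal period of 2.

2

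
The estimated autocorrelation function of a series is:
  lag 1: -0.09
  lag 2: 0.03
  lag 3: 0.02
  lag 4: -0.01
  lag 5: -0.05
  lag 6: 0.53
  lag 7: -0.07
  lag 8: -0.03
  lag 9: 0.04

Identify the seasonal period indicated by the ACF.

The largest autocorrelation is r_6 = 0.53; the remaining lags stay at or below 0.04.
The dominant spike at lag 6 indicates a seasonal period of 6.

6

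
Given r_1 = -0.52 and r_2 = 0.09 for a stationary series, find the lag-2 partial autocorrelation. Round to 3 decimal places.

φ_{22} = (r_2 − r_1²) / (1 − r_1²)
r_1² = (-0.52)² = 0.2704
Numerator = 0.09 − 0.2704 = -0.1804; denominator = 1 − 0.2704 = 0.7296
φ_{22} = -0.1804 / 0.7296 = -0.247

-0.247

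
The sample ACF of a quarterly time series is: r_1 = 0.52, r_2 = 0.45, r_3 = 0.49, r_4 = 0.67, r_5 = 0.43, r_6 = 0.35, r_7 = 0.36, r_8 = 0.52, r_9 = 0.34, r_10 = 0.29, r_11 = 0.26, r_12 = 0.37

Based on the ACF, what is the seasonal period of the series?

The largest autocorrelation is r_4 = 0.67; the remaining lags stay at or below 0.52. The elevated value at lag 1 (0.52), dropping to 0.45 at lag 2, reflects decaying short-term dependence rather than seasonality.
The dominant spike at lag 4 indicates a seasonal period of 4.

4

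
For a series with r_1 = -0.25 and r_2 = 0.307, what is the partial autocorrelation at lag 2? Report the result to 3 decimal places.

0.261

φ_{22} = (r_2 − r_1²) / (1 − r_1²)
r_1² = (-0.25)² = 0.0625
Numerator = 0.307 − 0.0625 = 0.2445; denominator = 1 − 0.0625 = 0.9375
φ_{22} = 0.2445 / 0.9375 = 0.261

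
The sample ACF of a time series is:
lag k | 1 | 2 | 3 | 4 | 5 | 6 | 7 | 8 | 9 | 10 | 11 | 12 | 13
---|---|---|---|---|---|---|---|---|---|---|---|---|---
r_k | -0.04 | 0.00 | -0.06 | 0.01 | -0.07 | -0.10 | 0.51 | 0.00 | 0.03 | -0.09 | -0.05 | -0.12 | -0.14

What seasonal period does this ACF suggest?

The largest autocorrelation is r_7 = 0.51; the remaining lags stay at or below 0.03.
The dominant spike at lag 7 indicates a seasonal period of 7.

7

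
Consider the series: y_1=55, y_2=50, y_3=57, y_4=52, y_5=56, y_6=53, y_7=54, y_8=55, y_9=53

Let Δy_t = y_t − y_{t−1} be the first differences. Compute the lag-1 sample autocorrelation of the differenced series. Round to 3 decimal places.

-0.809

First differences Δy: -5, 7, -5, 4, -3, 1, 1, -2
Mean of differences = -0.2500
Numerator Σ(Δy_t−Δȳ)(Δy_{t+1}−Δȳ) = -104.8125
Denominator Σ(Δy_t−Δȳ)² = 129.5000
r_1(Δy) = -104.8125 / 129.5000 = -0.809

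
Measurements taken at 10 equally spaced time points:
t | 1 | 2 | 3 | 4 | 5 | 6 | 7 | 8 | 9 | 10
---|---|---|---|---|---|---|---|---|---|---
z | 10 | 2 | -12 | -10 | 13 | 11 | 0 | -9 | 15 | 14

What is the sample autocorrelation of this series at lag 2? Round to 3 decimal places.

-0.615

Mean z̄ = (10 + 2 − 12 − 10 + 13 + 11 + 0 − 9 + 15 + 14)/10 = 3.4000
Numerator Σ_{t=1}^{8}(z_t−z̄)(z_{t+2}−z̄) = -630.3200
Denominator Σ(z_t−z̄)² = 1024.4000
r_2 = -630.3200 / 1024.4000 = -0.615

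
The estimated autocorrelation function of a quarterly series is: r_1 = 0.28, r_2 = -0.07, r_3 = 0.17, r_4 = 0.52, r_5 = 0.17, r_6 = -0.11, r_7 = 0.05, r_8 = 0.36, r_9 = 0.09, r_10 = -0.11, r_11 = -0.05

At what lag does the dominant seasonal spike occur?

The largest autocorrelation is r_4 = 0.52, with a weaker echo at lag 8 (0.36); the remaining lags stay at or below 0.28.
The dominant spike at lag 4 indicates a seasonal period of 4.

4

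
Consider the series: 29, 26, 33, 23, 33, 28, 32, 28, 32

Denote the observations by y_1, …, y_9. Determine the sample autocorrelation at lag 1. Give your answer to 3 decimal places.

Mean ȳ = (29 + 26 + 33 + 23 + 33 + 28 + 32 + 28 + 32)/9 = 29.3333
Numerator Σ_{t=1}^{8}(y_t−ȳ)(y_{t+1}−ȳ) = -73.1111
Denominator Σ(y_t−ȳ)² = 96.0000
r_1 = -73.1111 / 96.0000 = -0.762

-0.762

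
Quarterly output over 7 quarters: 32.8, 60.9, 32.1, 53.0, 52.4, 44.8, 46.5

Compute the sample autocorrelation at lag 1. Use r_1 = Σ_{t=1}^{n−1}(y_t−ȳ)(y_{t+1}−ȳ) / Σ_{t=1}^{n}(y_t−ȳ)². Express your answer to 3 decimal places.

Mean ȳ = (32.8 + 60.9 + 32.1 + 53.0 + 52.4 + 44.8 + 46.5)/7 = 46.0714
Σ(y_t−ȳ)(y_{t+1}−ȳ) = (-196.7963) + (-207.1763) + (-96.8020) + (43.8480) + (-8.0463) + (-0.5449) = -465.5180
Denominator Σ(y_t−ȳ)² = 681.0743
r_1 = -465.5180 / 681.0743 = -0.684

-0.684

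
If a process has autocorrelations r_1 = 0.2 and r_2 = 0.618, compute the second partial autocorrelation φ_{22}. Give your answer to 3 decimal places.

0.602

φ_{22} = (r_2 − r_1²) / (1 − r_1²)
r_1² = (0.2)² = 0.04
Numerator = 0.618 − 0.0400 = 0.5780; denominator = 1 − 0.0400 = 0.9600
φ_{22} = 0.5780 / 0.9600 = 0.602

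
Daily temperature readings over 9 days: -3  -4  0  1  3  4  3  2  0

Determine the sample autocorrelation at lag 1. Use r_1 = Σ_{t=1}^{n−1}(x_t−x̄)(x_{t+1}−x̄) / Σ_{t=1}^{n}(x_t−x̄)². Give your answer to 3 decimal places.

Mean x̄ = (-3 − 4 + 0 + 1 + 3 + 4 + 3 + 2 + 0)/9 = 0.6667
Numerator Σ_{t=1}^{8}(x_t−x̄)(x_{t+1}−x̄) = 38.5556
Denominator Σ(x_t−x̄)² = 60.0000
r_1 = 38.5556 / 60.0000 = 0.643

0.643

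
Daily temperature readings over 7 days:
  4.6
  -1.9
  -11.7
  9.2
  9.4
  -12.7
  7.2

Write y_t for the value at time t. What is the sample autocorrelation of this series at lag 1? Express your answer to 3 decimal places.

-0.393

Mean ȳ = (4.6 − 1.9 − 11.7 + 9.2 + 9.4 − 12.7 + 7.2)/7 = 0.5857
Numerator Σ_{t=1}^{6}(y_t−ȳ)(y_{t+1}−ȳ) = -214.3231
Denominator Σ(y_t−ȳ)² = 545.3886
r_1 = -214.3231 / 545.3886 = -0.393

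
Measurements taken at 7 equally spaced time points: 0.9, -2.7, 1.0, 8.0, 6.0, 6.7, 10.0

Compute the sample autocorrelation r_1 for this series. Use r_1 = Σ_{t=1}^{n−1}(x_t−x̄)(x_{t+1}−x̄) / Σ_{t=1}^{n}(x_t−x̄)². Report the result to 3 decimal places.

Mean x̄ = (0.9 − 2.7 + 1.0 + 8.0 + 6.0 + 6.7 + 10.0)/7 = 4.2714
Deviations from mean: -3.3714, -6.9714, -3.2714, 3.7286, 1.7286, 2.4286, 5.7286
Σ(x_t−x̄)(x_{t+1}−x̄) = (23.5037) + (22.8065) + (-12.1978) + (6.4451) + (4.1980) + (13.9122) = 58.6678
Denominator Σ(x_t−x̄)² = 126.2743
r_1 = 58.6678 / 126.2743 = 0.465

0.465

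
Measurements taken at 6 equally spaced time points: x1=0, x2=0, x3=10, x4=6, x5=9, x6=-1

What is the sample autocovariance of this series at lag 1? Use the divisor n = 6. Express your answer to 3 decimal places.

Mean x̄ = (0 + 0 + 10 + 6 + 9 − 1)/6 = 4.0000
Σ_{t=1}^{5}(x_t−x̄)(x_{t+1}−x̄) = -11.0000
γ_1 = -11.0000 / 6 = -1.833

-1.833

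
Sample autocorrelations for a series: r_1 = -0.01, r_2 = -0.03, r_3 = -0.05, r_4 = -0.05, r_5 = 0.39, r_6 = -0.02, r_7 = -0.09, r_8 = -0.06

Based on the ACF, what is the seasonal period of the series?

5

The largest autocorrelation is r_5 = 0.39; the remaining lags stay at or below -0.01.
The dominant spike at lag 5 indicates a seasonal period of 5.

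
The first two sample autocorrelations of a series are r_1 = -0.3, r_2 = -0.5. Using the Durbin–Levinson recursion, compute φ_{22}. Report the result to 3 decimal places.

φ_{22} = (r_2 − r_1²) / (1 − r_1²)
r_1² = (-0.3)² = 0.09
Numerator = -0.5 − 0.0900 = -0.5900; denominator = 1 − 0.0900 = 0.9100
φ_{22} = -0.5900 / 0.9100 = -0.648

-0.648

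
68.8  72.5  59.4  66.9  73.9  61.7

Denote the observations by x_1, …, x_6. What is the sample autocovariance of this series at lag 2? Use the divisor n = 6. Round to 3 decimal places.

-10.780

Mean x̄ = (68.8 + 72.5 + 59.4 + 66.9 + 73.9 + 61.7)/6 = 67.2000
Deviations: 1.6000, 5.3000, -7.8000, -0.3000, 6.7000, -5.5000
Σ_{t=1}^{4}(x_t−x̄)(x_{t+2}−x̄) = -64.6800
γ_2 = -64.6800 / 6 = -10.780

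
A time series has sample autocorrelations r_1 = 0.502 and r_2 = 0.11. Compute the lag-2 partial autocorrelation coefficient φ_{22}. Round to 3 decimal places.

φ_{22} = (r_2 − r_1²) / (1 − r_1²)
r_1² = (0.502)² = 0.252004
Numerator = 0.11 − 0.2520 = -0.1420; denominator = 1 − 0.2520 = 0.7480
φ_{22} = -0.1420 / 0.7480 = -0.190

-0.190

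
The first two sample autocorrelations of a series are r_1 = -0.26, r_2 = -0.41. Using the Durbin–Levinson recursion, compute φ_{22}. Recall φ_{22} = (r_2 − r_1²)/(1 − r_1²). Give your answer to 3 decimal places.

-0.512

φ_{22} = (r_2 − r_1²) / (1 − r_1²)
r_1² = (-0.26)² = 0.0676
Numerator = -0.41 − 0.0676 = -0.4776; denominator = 1 − 0.0676 = 0.9324
φ_{22} = -0.4776 / 0.9324 = -0.512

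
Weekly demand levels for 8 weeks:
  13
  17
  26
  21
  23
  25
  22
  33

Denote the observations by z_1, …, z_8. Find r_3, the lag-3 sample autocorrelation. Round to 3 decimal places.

Mean z̄ = (13 + 17 + 26 + 21 + 23 + 25 + 22 + 33)/8 = 22.5000
Deviations from mean: -9.5000, -5.5000, 3.5000, -1.5000, 0.5000, 2.5000, -0.5000, 10.5000
Σ(z_t−z̄)(z_{t+3}−z̄) = (14.2500) + (-2.7500) + (8.7500) + (0.7500) + (5.2500) = 26.2500
Denominator Σ(z_t−z̄)² = 252.0000
r_3 = 26.2500 / 252.0000 = 0.104

0.104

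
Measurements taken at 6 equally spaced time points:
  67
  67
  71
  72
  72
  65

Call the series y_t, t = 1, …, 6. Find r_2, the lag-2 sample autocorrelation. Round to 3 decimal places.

Mean ȳ = (67 + 67 + 71 + 72 + 72 + 65)/6 = 69.0000
Deviations from mean: -2.0000, -2.0000, 2.0000, 3.0000, 3.0000, -4.0000
Numerator Σ_{t=1}^{4}(y_t−ȳ)(y_{t+2}−ȳ) = -16.0000
Denominator Σ(y_t−ȳ)² = 46.0000
r_2 = -16.0000 / 46.0000 = -0.348

-0.348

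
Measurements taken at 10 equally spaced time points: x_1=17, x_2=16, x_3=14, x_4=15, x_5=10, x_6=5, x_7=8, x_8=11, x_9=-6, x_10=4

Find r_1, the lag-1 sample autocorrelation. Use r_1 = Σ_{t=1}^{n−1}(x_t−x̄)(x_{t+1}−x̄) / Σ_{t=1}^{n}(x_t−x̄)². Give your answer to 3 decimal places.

Mean x̄ = (17 + 16 + 14 + 15 + 10 + 5 + 8 + 11 − 6 + 4)/10 = 9.4000
Numerator Σ_{t=1}^{9}(x_t−x̄)(x_{t+1}−x̄) = 169.4400
Denominator Σ(x_t−x̄)² = 444.4000
r_1 = 169.4400 / 444.4000 = 0.381

0.381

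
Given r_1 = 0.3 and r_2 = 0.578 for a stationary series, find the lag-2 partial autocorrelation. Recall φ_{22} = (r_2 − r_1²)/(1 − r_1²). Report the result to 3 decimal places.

0.536

φ_{22} = (r_2 − r_1²) / (1 − r_1²)
r_1² = (0.3)² = 0.09
Numerator = 0.578 − 0.0900 = 0.4880; denominator = 1 − 0.0900 = 0.9100
φ_{22} = 0.4880 / 0.9100 = 0.536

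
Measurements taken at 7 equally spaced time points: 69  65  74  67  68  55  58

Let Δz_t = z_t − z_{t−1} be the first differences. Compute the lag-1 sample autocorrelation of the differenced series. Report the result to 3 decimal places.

-0.589

First differences Δz: -4, 9, -7, 1, -13, 3
Mean of differences = -1.8333
Numerator Σ(Δz_t−Δz̄)(Δz_{t+1}−Δz̄) = -179.6944
Denominator Σ(Δz_t−Δz̄)² = 304.8333
r_1(Δz) = -179.6944 / 304.8333 = -0.589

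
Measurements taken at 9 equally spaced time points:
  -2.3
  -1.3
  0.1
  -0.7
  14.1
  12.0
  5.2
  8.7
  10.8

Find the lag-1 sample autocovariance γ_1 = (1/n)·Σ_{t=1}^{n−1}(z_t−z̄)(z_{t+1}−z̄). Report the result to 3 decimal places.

Mean z̄ = (-2.3 − 1.3 + 0.1 − 0.7 + 14.1 + 12.0 + 5.2 + 8.7 + 10.8)/9 = 5.1778
Σ_{t=1}^{8}(z_t−z̄)(z_{t+1}−z̄) = 139.6373
γ_1 = 139.6373 / 9 = 15.515

15.515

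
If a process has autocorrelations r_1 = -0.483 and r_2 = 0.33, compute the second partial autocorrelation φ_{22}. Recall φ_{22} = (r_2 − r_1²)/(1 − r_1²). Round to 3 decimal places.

0.126

φ_{22} = (r_2 − r_1²) / (1 − r_1²)
r_1² = (-0.483)² = 0.233289
Numerator = 0.33 − 0.2333 = 0.0967; denominator = 1 − 0.2333 = 0.7667
φ_{22} = 0.0967 / 0.7667 = 0.126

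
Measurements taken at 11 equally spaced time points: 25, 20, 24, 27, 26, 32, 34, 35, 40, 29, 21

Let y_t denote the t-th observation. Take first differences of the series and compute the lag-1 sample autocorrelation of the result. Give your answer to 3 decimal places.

0.128

First differences Δy: -5, 4, 3, -1, 6, 2, 1, 5, -11, -8
Mean of differences = -0.4000
Numerator Σ(Δy_t−Δȳ)(Δy_{t+1}−Δȳ) = 38.4400
Denominator Σ(Δy_t−Δȳ)² = 300.4000
r_1(Δy) = 38.4400 / 300.4000 = 0.128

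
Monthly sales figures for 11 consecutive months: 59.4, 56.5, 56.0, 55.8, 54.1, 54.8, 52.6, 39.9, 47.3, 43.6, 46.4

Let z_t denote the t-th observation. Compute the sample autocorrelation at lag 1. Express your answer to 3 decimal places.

0.555

Mean z̄ = (59.4 + 56.5 + 56.0 + 55.8 + 54.1 + 54.8 + 52.6 + 39.9 + 47.3 + 43.6 + 46.4)/11 = 51.4909
Numerator Σ_{t=1}^{10}(z_t−z̄)(z_{t+1}−z̄) = 214.1436
Denominator Σ(z_t−z̄)² = 385.6291
r_1 = 214.1436 / 385.6291 = 0.555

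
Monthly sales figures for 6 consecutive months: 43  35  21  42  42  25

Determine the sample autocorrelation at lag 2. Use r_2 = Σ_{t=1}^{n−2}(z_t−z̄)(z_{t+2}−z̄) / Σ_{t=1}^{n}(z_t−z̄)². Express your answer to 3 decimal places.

Mean z̄ = (43 + 35 + 21 + 42 + 42 + 25)/6 = 34.6667
Deviations from mean: 8.3333, 0.3333, -13.6667, 7.3333, 7.3333, -9.6667
Numerator Σ_{t=1}^{4}(z_t−z̄)(z_{t+2}−z̄) = -282.5556
Denominator Σ(z_t−z̄)² = 457.3333
r_2 = -282.5556 / 457.3333 = -0.618

-0.618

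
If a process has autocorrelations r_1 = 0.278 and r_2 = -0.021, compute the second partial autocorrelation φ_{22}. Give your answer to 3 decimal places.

-0.107

φ_{22} = (r_2 − r_1²) / (1 − r_1²)
r_1² = (0.278)² = 0.077284
Numerator = -0.021 − 0.0773 = -0.0983; denominator = 1 − 0.0773 = 0.9227
φ_{22} = -0.0983 / 0.9227 = -0.107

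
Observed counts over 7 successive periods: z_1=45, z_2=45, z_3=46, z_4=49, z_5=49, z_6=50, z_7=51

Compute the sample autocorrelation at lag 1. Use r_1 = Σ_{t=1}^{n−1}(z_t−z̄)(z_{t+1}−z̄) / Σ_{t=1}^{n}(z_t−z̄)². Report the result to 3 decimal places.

0.592

Mean z̄ = (45 + 45 + 46 + 49 + 49 + 50 + 51)/7 = 47.8571
Deviations from mean: -2.8571, -2.8571, -1.8571, 1.1429, 1.1429, 2.1429, 3.1429
Numerator Σ_{t=1}^{6}(z_t−z̄)(z_{t+1}−z̄) = 21.8367
Denominator Σ(z_t−z̄)² = 36.8571
r_1 = 21.8367 / 36.8571 = 0.592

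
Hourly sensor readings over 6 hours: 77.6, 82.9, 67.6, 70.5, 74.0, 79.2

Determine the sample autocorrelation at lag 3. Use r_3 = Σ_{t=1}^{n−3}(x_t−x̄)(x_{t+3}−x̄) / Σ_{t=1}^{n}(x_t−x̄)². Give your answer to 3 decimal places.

-0.314

Mean x̄ = (77.6 + 82.9 + 67.6 + 70.5 + 74.0 + 79.2)/6 = 75.3000
Deviations from mean: 2.3000, 7.6000, -7.7000, -4.8000, -1.3000, 3.9000
Σ(x_t−x̄)(x_{t+3}−x̄) = (-11.0400) + (-9.8800) + (-30.0300) = -50.9500
Denominator Σ(x_t−x̄)² = 162.2800
r_3 = -50.9500 / 162.2800 = -0.314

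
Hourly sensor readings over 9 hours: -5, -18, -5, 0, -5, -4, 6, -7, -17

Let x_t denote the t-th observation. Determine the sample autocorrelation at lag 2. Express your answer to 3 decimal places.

Mean x̄ = (-5 − 18 − 5 + 0 − 5 − 4 + 6 − 7 − 17)/9 = -6.1111
Σ(x_t−x̄)(x_{t+2}−x̄) = (1.2346) + (-72.6543) + (1.2346) + (12.9012) + (13.4568) + (-1.8765) + (-131.8765) = -177.5802
Denominator Σ(x_t−x̄)² = 452.8889
r_2 = -177.5802 / 452.8889 = -0.392

-0.392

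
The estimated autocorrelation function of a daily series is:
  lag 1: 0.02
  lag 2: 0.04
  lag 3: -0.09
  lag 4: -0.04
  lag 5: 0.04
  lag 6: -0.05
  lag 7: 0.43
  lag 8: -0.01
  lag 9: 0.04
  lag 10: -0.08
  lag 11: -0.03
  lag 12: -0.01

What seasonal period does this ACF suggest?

7

The largest autocorrelation is r_7 = 0.43; the remaining lags stay at or below 0.04.
The dominant spike at lag 7 indicates a seasonal period of 7.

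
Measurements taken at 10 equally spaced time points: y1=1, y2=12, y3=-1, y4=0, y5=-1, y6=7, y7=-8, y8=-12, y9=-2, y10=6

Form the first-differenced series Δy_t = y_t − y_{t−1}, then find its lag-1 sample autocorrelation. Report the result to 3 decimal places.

-0.234

First differences Δy: 11, -13, 1, -1, 8, -15, -4, 10, 8
Mean of differences = 0.5556
Numerator Σ(Δy_t−Δȳ)(Δy_{t+1}−Δȳ) = -177.5309
Denominator Σ(Δy_t−Δȳ)² = 758.2222
r_1(Δy) = -177.5309 / 758.2222 = -0.234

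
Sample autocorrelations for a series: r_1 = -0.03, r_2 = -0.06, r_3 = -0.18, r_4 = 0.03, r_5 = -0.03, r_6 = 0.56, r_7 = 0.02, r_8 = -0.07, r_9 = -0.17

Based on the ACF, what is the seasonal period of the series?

The largest autocorrelation is r_6 = 0.56; the remaining lags stay at or below 0.03.
The dominant spike at lag 6 indicates a seasonal period of 6.

6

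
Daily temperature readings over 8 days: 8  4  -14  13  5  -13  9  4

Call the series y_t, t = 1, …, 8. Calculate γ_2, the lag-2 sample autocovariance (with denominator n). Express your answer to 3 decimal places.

Mean ȳ = (8 + 4 − 14 + 13 + 5 − 13 + 9 + 4)/8 = 2.0000
Deviations: 6.0000, 2.0000, -16.0000, 11.0000, 3.0000, -15.0000, 7.0000, 2.0000
Σ_{t=1}^{6}(y_t−ȳ)(y_{t+2}−ȳ) = -296.0000
γ_2 = -296.0000 / 8 = -37.000

-37.000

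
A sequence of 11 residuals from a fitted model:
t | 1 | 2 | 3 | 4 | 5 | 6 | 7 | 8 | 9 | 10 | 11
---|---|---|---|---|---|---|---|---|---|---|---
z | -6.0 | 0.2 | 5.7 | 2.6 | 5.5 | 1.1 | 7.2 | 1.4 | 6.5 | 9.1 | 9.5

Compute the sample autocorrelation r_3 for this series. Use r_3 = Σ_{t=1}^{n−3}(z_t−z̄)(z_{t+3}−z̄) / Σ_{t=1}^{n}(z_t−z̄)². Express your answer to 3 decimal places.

Mean z̄ = (-6.0 + 0.2 + 5.7 + 2.6 + 5.5 + 1.1 + 7.2 + 1.4 + 6.5 + 9.1 + 9.5)/11 = 3.8909
Numerator Σ_{t=1}^{8}(z_t−z̄)(z_{t+3}−z̄) = -10.5157
Denominator Σ(z_t−z̄)² = 209.3291
r_3 = -10.5157 / 209.3291 = -0.050

-0.050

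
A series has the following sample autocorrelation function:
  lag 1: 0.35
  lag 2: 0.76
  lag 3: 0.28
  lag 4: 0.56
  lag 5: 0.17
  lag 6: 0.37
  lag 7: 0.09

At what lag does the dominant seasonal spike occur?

The largest autocorrelation is r_2 = 0.76, with weaker echoes at lags 4 (0.56) and 6 (0.37); the remaining lags stay at or below 0.35.
The dominant spike at lag 2 indicates a seasonal period of 2.

2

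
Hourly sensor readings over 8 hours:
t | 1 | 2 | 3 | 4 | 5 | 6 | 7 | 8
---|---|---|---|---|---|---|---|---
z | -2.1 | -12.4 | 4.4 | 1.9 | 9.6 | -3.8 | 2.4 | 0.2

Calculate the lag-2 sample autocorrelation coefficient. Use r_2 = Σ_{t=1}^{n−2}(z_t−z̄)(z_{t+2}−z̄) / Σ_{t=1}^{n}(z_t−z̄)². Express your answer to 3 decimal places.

0.082

Mean z̄ = (-2.1 − 12.4 + 4.4 + 1.9 + 9.6 − 3.8 + 2.4 + 0.2)/8 = 0.0250
Deviations from mean: -2.1250, -12.4250, 4.3750, 1.8750, 9.5750, -3.8250, 2.3750, 0.1750
Σ(z_t−z̄)(z_{t+2}−z̄) = (-9.2969) + (-23.2969) + (41.8906) + (-7.1719) + (22.7406) + (-0.6694) = 24.1963
Denominator Σ(z_t−z̄)² = 293.5350
r_2 = 24.1963 / 293.5350 = 0.082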